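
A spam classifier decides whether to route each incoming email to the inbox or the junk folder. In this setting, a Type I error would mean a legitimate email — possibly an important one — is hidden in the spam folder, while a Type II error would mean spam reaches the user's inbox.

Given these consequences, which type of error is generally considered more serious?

Type I error

The Type I consequence (a legitimate email — possibly an important one — is hidden in the spam folder) is more severe than the Type II consequence (spam reaches the user's inbox).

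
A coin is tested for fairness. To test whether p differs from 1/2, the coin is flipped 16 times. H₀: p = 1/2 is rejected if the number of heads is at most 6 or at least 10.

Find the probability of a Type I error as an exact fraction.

Under H₀, K ~ Binomial(16, 1/2); α is the probability of landing in either tail, P(K ≤ 6) + P(K ≥ 10).
The two tails are symmetric, so α = 2·(1 + 16 + 120 + 560 + 1820 + 4368 + 8008)/2^16 = 29786/65536 = 14893/32768.

14893/32768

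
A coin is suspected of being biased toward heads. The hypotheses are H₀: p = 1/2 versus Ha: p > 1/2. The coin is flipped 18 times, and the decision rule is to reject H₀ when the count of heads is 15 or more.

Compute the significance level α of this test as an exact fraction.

247/65536

α = P(reject H₀ | H₀ true) = P(K ≥ 15 | p = 1/2), with K ~ Binomial(18, 1/2).
Summing the upper tail: (816 + 153 + 18 + 1) / 2^18 = 988/262144 = 247/65536.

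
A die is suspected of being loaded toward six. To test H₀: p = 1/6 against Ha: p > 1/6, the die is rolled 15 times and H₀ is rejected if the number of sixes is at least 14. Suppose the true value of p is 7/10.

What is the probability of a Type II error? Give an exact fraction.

241183100052963/250000000000000

A Type II error is failing to reject when Ha holds: with p = 7/10, β = P(X ≤ 13).
Summing C(15,j)·(7/10)^j·(3/10)^{15-j} for j = 0..13 gives 241183100052963/250000000000000.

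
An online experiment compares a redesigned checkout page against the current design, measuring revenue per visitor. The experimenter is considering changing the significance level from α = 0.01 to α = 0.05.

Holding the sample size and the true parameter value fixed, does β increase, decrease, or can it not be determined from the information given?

It decreases.

Relaxing α lowers the evidence threshold; under Ha, outcomes that previously fell short now trigger rejection.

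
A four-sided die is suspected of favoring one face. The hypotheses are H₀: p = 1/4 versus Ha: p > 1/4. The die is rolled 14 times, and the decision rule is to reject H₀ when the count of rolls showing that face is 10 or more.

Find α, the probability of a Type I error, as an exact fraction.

91771/268435456

Under H₀, S ~ Binomial(14, 1/4), and α = P(S ≥ 10).
P(S ≥ 10) = Σ_{j=10}^{14} C(14,j)·(1/4)^j·(3/4)^{14-j} = 91771/268435456.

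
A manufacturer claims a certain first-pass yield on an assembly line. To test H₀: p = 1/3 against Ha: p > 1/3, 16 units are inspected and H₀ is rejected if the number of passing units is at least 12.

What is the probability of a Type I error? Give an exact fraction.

The Type I error probability is α = P(X ≥ 12) computed under H₀, where X ~ Binomial(16, 1/3).
P(X ≥ 12) = Σ_{j=12}^{16} C(16,j)·(1/3)^j·(2/3)^{16-j} = 11371/14348907.

11371/14348907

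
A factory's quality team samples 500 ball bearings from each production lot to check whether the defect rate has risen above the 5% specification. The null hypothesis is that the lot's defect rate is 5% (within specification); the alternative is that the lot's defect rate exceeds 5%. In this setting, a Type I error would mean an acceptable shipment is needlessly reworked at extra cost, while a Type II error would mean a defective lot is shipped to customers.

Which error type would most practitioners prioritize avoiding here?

Type II error

The Type II consequence (a defective lot is shipped to customers) is more severe than the Type I consequence (an acceptable shipment is needlessly reworked at extra cost).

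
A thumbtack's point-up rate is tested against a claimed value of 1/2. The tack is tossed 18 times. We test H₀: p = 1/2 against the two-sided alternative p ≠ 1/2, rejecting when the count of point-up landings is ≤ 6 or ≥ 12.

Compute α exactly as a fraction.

Under H₀, K ~ Binomial(18, 1/2); α is the probability of landing in either tail, P(K ≤ 6) + P(K ≥ 12).
The two tails are symmetric, so α = 2·(1 + 18 + 153 + 816 + 3060 + 8568 + 18564)/2^18 = 62360/262144 = 7795/32768.

7795/32768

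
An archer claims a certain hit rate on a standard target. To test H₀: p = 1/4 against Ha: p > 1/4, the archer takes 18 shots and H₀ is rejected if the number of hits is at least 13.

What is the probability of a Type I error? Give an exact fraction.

588337/17179869184

α = P(reject H₀ | H₀ true) = P(X ≥ 13 | p = 1/4), with X ~ Binomial(18, 1/4).
P(X ≥ 13) = Σ_{j=13}^{18} C(18,j)·(1/4)^j·(3/4)^{18-j} = 588337/17179869184.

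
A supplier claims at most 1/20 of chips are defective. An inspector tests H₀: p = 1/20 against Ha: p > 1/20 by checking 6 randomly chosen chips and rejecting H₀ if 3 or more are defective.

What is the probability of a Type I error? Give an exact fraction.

14271/6400000

α = P(reject H₀ | H₀ true) = P(S ≥ 3 | p = 1/20), S ~ Binomial(6, 1/20).
α = 1 − P(S ≤ 2) = 1 − 6385729/6400000 = 14271/6400000.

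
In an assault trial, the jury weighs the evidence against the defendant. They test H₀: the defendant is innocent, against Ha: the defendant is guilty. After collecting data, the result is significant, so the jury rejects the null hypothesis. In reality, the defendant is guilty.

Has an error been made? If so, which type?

The test rejected a false H₀ — the decision matches the true state.

No error (correct decision).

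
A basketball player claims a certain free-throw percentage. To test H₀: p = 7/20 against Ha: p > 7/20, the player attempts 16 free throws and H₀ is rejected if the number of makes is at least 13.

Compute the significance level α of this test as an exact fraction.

26795915385191141/131072000000000000000

Under H₀, K ~ Binomial(16, 7/20), and α = P(K ≥ 13).
P(K ≥ 13) = Σ_{j=13}^{16} C(16,j)·(7/20)^j·(13/20)^{16-j} = 26795915385191141/131072000000000000000.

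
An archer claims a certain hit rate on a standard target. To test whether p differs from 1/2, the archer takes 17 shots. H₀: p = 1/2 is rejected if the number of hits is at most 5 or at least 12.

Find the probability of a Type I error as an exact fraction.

Under H₀, S ~ Binomial(17, 1/2); α is the probability of landing in either tail, P(S ≤ 5) + P(S ≥ 12).
The two tails are symmetric, so α = 2·(1 + 17 + 136 + 680 + 2380 + 6188)/2^17 = 18804/131072 = 4701/32768.

4701/32768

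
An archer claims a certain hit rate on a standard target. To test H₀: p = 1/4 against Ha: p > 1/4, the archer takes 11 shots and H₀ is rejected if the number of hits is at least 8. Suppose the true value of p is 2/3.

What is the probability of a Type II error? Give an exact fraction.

A Type II error is failing to reject when Ha holds: with p = 2/3, β = P(S ≤ 7).
Adding the binomial probabilities P(S=0)+…+P(S=7) at p = 2/3 gives 31145/59049.

31145/59049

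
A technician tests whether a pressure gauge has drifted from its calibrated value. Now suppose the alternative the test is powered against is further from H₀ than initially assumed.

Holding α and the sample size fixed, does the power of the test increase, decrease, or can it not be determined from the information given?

It increases.

The further the true parameter sits from the null value, the more of the Ha sampling distribution falls in the rejection region.
Since power = 1 − β and β decreases, power increases.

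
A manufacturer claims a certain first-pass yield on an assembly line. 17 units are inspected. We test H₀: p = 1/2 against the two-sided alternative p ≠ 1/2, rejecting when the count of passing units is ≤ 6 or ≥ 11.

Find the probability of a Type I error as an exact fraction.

Under H₀, Y ~ Binomial(17, 1/2); α is the probability of landing in either tail, P(Y ≤ 6) + P(Y ≥ 11).
By symmetry, α = 2·P(Y ≤ 6) = 2·(1 + 17 + 136 + 680 + 2380 + 6188 + 12376)/131072 = 43556/131072 = 10889/32768.

10889/32768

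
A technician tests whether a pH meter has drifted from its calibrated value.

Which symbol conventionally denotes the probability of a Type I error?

α

P(Type I error) = P(reject H₀ | H₀ true) = α, the significance level.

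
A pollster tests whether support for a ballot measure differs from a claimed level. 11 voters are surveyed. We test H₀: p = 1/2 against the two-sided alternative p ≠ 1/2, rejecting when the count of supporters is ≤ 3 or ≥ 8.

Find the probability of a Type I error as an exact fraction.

The significance level is the null-hypothesis probability of the rejection region {≤3} ∪ {≥8}.
By symmetry, α = 2·P(K ≤ 3) = 2·(1 + 11 + 55 + 165)/2048 = 464/2048 = 29/128.

29/128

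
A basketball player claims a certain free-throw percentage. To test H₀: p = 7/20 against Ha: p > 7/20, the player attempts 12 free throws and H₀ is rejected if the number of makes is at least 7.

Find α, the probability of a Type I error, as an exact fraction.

Under H₀, X ~ Binomial(12, 7/20), and α = P(X ≥ 7).
P(X ≥ 7) = Σ_{j=7}^{12} C(12,j)·(7/20)^j·(13/20)^{12-j} = 173326469368969/2048000000000000.

173326469368969/2048000000000000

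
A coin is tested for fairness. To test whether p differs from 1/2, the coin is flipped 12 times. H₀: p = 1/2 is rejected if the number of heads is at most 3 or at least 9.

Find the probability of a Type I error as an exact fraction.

α = P(Y ≤ 3 or Y ≥ 9 | p = 1/2), Y ~ Binomial(12, 1/2).
Each tail has probability (1 + 12 + 66 + 220)/4096; doubling gives α = 598/4096 = 299/2048.

299/2048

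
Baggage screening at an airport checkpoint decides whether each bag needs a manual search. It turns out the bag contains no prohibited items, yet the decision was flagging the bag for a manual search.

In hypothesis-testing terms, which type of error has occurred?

Type I error

The null hypothesis here is that the bag contains no prohibited items.
'Flagging the bag for a manual search' corresponds to rejecting H₀.
H₀ was rejected but H₀ is true — a Type I error (false positive).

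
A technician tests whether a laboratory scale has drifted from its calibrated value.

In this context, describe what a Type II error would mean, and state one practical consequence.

A Type II error would mean concluding that the instrument is correctly calibrated (or at least failing to establish that the instrument has drifted out of calibration) when in fact the instrument has drifted out of calibration. Consequence: an out-of-calibration instrument continues producing bad measurements.

With the conventional null hypothesis that the instrument is correctly calibrated:
A Type II error is failing to reject H₀ when H₀ is false.
Here that means leaving the instrument in service when actually the instrument has drifted out of calibration.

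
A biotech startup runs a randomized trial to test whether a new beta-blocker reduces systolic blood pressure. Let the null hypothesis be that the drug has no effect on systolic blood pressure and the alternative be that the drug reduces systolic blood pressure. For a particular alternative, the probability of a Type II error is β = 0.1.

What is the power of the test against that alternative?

0.9

Power = 1 − β = 1 − 0.1 = 0.9.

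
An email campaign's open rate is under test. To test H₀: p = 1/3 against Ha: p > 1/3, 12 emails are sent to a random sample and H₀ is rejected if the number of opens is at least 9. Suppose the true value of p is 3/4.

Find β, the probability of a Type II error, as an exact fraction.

5892517/16777216

A Type II error is failing to reject when Ha holds: with p = 3/4, β = P(Y ≤ 8).
Summing C(12,j)·(3/4)^j·(1/4)^{12-j} for j = 0..8 gives 5892517/16777216.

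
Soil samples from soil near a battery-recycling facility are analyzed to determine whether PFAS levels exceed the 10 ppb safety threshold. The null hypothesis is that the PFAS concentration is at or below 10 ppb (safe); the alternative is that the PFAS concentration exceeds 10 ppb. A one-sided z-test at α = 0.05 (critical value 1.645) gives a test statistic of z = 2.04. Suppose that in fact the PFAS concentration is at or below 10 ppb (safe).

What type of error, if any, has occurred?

Since z = 2.04 > z* = 1.645, H₀ is rejected.
H₀ is true (actually the PFAS concentration is at or below 10 ppb (safe)).
Rejecting a true H₀ is a Type I error.

Type I error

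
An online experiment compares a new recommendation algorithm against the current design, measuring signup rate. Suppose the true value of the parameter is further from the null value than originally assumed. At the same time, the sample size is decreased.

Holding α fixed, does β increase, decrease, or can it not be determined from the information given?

Cannot be determined from the information given.

The first change alone would make β decrease; the second alone would make β increase. Which effect dominates depends on the magnitudes, which are not given.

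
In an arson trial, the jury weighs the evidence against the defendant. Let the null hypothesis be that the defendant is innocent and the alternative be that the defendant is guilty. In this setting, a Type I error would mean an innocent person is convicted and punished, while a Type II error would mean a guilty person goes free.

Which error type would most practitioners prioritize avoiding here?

The Type I consequence (an innocent person is convicted and punished) is more severe than the Type II consequence (a guilty person goes free).

Type I error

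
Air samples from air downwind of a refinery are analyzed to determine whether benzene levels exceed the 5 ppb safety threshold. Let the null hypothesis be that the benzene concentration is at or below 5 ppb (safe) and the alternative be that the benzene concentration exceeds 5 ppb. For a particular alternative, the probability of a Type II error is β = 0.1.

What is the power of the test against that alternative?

0.9

Power = 1 − β = 1 − 0.1 = 0.9.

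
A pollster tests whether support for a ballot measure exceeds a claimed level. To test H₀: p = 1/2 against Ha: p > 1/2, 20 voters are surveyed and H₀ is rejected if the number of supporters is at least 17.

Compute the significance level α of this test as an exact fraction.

α = P(reject H₀ | H₀ true) = P(Y ≥ 17 | p = 1/2), with Y ~ Binomial(20, 1/2).
Summing the upper tail: (1140 + 190 + 20 + 1) / 2^20 = 1351/1048576.

1351/1048576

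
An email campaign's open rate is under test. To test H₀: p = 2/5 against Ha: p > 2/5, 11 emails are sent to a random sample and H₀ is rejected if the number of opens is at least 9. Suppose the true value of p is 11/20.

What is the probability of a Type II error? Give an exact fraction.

A Type II error is failing to reject when Ha holds: with p = 11/20, β = P(S ≤ 8).
Equivalently, β = 1 − P(S ≥ 9) = 38288445266097/40960000000000.

38288445266097/40960000000000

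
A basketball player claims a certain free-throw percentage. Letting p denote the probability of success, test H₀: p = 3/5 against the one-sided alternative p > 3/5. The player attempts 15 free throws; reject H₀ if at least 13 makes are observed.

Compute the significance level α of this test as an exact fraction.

827453637/30517578125

α = P(reject H₀ | H₀ true) = P(X ≥ 13 | p = 3/5), with X ~ Binomial(15, 3/5).
Summing C(15,j)(3/5)^j(2/5)^{15−j} for j = 13,…,15 gives 827453637/30517578125.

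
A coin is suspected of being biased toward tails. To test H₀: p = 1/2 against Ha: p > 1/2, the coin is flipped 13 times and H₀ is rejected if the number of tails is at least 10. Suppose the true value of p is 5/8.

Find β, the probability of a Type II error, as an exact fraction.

107331531597/137438953472

Under the alternative p = 5/8, K ~ Binomial(13, 5/8); β is the probability the test does not reject, P(K < 10).
Equivalently, β = 1 − P(K ≥ 10) = 107331531597/137438953472.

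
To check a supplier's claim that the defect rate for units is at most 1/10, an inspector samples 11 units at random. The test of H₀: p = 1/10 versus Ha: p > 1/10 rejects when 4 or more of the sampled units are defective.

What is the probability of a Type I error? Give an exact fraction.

46336903/2500000000

Under H₀, X ~ Binomial(11, 1/10); the Type I error rate is P(X ≥ 4).
Via the complement, α = 1 − Σ_{j=0}^{3} C(11,j)(1/10)^j(9/10)^{11-j} = 46336903/2500000000.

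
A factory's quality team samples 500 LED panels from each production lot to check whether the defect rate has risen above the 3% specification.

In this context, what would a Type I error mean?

A Type I error would mean concluding that the lot's defect rate exceeds 3% when in fact the lot's defect rate is 3% (within specification).

With the conventional null hypothesis that the lot's defect rate is 3% (within specification):
A Type I error is rejecting H₀ when H₀ is true.
Here that means rejecting the lot and scrapping or reworking it when actually the lot's defect rate is 3% (within specification).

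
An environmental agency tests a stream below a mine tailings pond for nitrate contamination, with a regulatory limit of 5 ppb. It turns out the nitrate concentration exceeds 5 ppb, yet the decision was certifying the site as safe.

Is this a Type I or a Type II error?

The null hypothesis here is that the nitrate concentration is at or below 5 ppb (safe).
'Certifying the site as safe' corresponds to failing to reject H₀.
H₀ was not rejected but H₀ is false — a Type II error (false negative).

Type II error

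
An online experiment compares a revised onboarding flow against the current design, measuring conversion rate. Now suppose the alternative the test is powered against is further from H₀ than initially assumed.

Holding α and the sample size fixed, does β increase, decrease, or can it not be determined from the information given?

It decreases.

The further the true parameter sits from the null value, the more of the Ha sampling distribution falls in the rejection region.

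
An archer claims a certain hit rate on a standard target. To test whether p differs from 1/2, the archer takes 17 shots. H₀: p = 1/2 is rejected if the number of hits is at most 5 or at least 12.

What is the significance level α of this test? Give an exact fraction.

α = P(K ≤ 5 or K ≥ 12 | p = 1/2), K ~ Binomial(17, 1/2).
The two tails are symmetric, so α = 2·(1 + 17 + 136 + 680 + 2380 + 6188)/2^17 = 18804/131072 = 4701/32768.

4701/32768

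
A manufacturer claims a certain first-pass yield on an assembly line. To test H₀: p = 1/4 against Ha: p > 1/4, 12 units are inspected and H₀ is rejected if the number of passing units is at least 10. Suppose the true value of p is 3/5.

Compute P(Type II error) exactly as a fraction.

β = P(fail to reject H₀ | Ha true) = P(S ≤ 9 | p = 3/5), S ~ Binomial(12, 3/5).
Equivalently, β = 1 − P(S ≥ 10) = 44753744/48828125.

44753744/48828125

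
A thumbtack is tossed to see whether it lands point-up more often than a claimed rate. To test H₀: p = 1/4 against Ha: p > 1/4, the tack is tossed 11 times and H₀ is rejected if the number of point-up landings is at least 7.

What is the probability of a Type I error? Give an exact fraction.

15857/2097152

α = P(reject H₀ | H₀ true) = P(S ≥ 7 | p = 1/4), with S ~ Binomial(11, 1/4).
Adding the binomial terms for j = 7 through 11 with p = 1/4 yields 15857/2097152.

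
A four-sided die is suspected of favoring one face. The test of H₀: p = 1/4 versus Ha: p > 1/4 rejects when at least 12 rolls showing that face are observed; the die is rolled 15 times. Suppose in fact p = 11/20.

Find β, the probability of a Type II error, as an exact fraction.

7844484964274060391/8192000000000000000

A Type II error is failing to reject when Ha holds: with p = 11/20, β = P(Y ≤ 11).
Summing C(15,j)·(11/20)^j·(9/20)^{15-j} for j = 0..11 gives 7844484964274060391/8192000000000000000.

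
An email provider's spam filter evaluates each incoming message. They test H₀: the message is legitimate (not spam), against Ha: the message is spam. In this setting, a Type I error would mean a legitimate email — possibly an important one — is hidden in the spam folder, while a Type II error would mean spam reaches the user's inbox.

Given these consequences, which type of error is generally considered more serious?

Type I error

The Type I consequence (a legitimate email — possibly an important one — is hidden in the spam folder) is more severe than the Type II consequence (spam reaches the user's inbox).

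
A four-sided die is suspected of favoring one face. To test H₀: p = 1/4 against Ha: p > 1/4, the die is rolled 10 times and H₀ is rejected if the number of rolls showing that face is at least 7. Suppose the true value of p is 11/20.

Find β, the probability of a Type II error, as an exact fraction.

β = P(fail to reject H₀ | Ha true) = P(X ≤ 6 | p = 11/20), X ~ Binomial(10, 11/20).
Equivalently, β = 1 − P(X ≥ 7) = 1878942860721/2560000000000.

1878942860721/2560000000000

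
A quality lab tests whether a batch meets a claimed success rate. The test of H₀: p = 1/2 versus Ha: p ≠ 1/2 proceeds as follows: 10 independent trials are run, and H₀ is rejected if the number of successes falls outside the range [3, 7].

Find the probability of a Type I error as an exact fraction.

7/64

α = P(X ≤ 2 or X ≥ 8 | p = 1/2), X ~ Binomial(10, 1/2).
By symmetry, α = 2·P(X ≤ 2) = 2·(1 + 10 + 45)/1024 = 112/1024 = 7/64.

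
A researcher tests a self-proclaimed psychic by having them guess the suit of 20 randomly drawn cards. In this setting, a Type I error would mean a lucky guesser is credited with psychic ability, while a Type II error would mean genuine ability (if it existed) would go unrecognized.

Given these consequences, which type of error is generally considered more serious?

Type I error

The Type I consequence (a lucky guesser is credited with psychic ability) is more severe than the Type II consequence (genuine ability (if it existed) would go unrecognized).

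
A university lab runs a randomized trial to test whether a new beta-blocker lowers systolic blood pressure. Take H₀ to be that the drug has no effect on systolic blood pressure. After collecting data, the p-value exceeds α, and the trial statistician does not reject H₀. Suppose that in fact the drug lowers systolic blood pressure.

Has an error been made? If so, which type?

H₀ was not rejected, but H₀ is actually false.
Failing to reject a false null hypothesis is a Type II error (false negative).

Type II error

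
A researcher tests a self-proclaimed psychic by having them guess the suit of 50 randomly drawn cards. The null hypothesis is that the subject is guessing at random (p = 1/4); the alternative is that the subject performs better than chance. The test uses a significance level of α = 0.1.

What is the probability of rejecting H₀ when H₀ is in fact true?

The significance level α is, by definition, the probability of a Type I error — P(reject H₀ | H₀ true).

0.1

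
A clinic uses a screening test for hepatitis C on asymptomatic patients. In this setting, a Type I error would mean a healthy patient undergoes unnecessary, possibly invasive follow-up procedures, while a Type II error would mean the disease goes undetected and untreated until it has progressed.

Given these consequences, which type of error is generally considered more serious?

The Type II consequence (the disease goes undetected and untreated until it has progressed) is more severe than the Type I consequence (a healthy patient undergoes unnecessary, possibly invasive follow-up procedures).

Type II error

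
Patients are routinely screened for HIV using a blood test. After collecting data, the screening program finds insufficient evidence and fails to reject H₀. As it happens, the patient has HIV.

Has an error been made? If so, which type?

The conventional null hypothesis here is that the patient does not have HIV.
H₀ was not rejected, but H₀ is actually false.
Failing to reject a false null hypothesis is a Type II error (false negative).

Type II error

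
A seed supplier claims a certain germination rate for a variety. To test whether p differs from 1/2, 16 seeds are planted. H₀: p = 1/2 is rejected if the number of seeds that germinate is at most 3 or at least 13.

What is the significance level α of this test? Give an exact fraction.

697/32768

Under H₀, K ~ Binomial(16, 1/2); α is the probability of landing in either tail, P(K ≤ 3) + P(K ≥ 13).
By symmetry, α = 2·P(K ≤ 3) = 2·(1 + 16 + 120 + 560)/65536 = 1394/65536 = 697/32768.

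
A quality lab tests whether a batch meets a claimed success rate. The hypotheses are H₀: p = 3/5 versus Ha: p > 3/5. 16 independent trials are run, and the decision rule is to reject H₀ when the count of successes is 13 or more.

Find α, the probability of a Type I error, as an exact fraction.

α = P(reject H₀ | H₀ true) = P(X ≥ 13 | p = 3/5), with X ~ Binomial(16, 3/5).
P(X ≥ 13) = Σ_{j=13}^{16} C(16,j)·(3/5)^j·(2/5)^{16-j} = 1988120781/30517578125.

1988120781/30517578125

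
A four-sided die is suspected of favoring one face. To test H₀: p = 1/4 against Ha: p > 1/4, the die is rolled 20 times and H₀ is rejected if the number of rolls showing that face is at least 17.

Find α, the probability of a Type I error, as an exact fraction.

32551/1099511627776

The Type I error probability is α = P(Y ≥ 17) computed under H₀, where Y ~ Binomial(20, 1/4).
Adding the binomial terms for j = 17 through 20 with p = 1/4 yields 32551/1099511627776.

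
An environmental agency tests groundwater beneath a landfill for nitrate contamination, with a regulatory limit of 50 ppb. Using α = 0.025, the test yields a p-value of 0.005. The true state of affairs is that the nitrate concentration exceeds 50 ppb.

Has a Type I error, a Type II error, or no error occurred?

The conventional null hypothesis is that the nitrate concentration is at or below 50 ppb (safe).
Since p = 0.005 < α = 0.025, H₀ is rejected.
H₀ is false (actually the nitrate concentration exceeds 50 ppb).
The decision matches the true state — no error.

No error — this is a correct decision.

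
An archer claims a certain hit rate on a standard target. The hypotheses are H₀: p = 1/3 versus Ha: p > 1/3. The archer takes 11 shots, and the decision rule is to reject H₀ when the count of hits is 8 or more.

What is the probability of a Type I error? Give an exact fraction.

521/59049

α = P(reject H₀ | H₀ true) = P(Y ≥ 8 | p = 1/3), with Y ~ Binomial(11, 1/3).
P(Y ≥ 8) = Σ_{j=8}^{11} C(11,j)·(1/3)^j·(2/3)^{11-j} = 521/59049.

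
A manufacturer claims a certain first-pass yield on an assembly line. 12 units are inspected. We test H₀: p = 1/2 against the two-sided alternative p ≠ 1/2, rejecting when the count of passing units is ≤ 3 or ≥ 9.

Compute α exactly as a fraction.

Under H₀, K ~ Binomial(12, 1/2); α is the probability of landing in either tail, P(K ≤ 3) + P(K ≥ 9).
Each tail has probability (1 + 12 + 66 + 220)/4096; doubling gives α = 598/4096 = 299/2048.

299/2048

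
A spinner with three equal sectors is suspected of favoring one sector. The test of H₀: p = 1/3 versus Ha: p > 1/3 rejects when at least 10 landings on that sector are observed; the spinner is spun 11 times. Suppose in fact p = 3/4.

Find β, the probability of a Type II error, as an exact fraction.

A Type II error is failing to reject when Ha holds: with p = 3/4, β = P(S ≤ 9).
Equivalently, β = 1 − P(S ≥ 10) = 1683809/2097152.

1683809/2097152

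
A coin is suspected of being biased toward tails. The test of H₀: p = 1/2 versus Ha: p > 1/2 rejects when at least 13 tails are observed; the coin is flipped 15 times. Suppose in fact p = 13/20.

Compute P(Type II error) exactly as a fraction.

β = P(fail to reject H₀ | Ha true) = P(K ≤ 12 | p = 13/20), K ~ Binomial(15, 13/20).
Summing C(15,j)·(13/20)^j·(7/20)^{15-j} for j = 0..12 gives 30745097163070342213/32768000000000000000.

30745097163070342213/32768000000000000000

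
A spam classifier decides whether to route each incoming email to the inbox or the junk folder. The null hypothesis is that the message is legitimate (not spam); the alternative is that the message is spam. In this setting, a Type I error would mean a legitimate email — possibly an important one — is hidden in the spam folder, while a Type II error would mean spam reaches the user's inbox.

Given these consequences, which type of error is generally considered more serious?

The Type I consequence (a legitimate email — possibly an important one — is hidden in the spam folder) is more severe than the Type II consequence (spam reaches the user's inbox).

Type I error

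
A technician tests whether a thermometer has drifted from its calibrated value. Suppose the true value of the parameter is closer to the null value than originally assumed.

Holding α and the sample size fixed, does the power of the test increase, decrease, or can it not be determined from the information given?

It decreases.

A smaller departure from H₀ means the test statistic under Ha is distributed closer to where it would be under H₀; rejection becomes less likely.
Since power = 1 − β and β increases, power decreases.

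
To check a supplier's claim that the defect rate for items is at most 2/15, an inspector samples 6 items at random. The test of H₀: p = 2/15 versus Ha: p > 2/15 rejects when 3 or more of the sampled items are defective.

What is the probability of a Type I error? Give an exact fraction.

The significance level is the probability, assuming p = 2/15, of seeing 3 or more defectives in 6 draws.
Via the complement, α = 1 − Σ_{j=0}^{2} C(6,j)(2/15)^j(13/15)^{6-j} = 78928/2278125.

78928/2278125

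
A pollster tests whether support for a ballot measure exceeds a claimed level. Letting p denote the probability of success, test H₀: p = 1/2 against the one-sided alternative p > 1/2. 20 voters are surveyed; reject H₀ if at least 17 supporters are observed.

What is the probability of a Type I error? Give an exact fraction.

1351/1048576

α = P(reject H₀ | H₀ true) = P(K ≥ 17 | p = 1/2), with K ~ Binomial(20, 1/2).
Summing the upper tail: (1140 + 190 + 20 + 1) / 2^20 = 1351/1048576.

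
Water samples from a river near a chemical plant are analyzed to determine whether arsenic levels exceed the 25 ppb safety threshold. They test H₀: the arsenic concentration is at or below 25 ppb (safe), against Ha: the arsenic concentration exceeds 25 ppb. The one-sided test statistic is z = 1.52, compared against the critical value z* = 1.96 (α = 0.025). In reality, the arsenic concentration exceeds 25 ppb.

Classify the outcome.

Since z = 1.52 ≤ z* = 1.96, H₀ is not rejected.
H₀ is false (actually the arsenic concentration exceeds 25 ppb).
Failing to reject a false H₀ is a Type II error.

Type II error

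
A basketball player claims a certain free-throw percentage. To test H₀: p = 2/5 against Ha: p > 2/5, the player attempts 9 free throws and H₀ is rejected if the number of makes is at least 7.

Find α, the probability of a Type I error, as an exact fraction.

48896/1953125

α = P(reject H₀ | H₀ true) = P(X ≥ 7 | p = 2/5), with X ~ Binomial(9, 2/5).
Adding the binomial terms for j = 7 through 9 with p = 2/5 yields 48896/1953125.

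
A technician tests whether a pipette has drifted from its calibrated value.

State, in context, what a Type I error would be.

With the conventional null hypothesis that the instrument is correctly calibrated:
A Type I error is rejecting H₀ when H₀ is true.
Here that means pulling the instrument for recalibration when actually the instrument is correctly calibrated.

A Type I error would mean concluding that the instrument has drifted out of calibration when in fact the instrument is correctly calibrated.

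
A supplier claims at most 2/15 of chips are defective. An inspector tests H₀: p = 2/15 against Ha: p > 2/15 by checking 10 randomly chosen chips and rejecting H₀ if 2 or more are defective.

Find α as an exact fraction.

75567303772/192216796875

The significance level is the probability, assuming p = 2/15, of seeing 2 or more defectives in 10 draws.
Computing the lower-tail complement: 1 − 116649493103/192216796875 = 75567303772/192216796875.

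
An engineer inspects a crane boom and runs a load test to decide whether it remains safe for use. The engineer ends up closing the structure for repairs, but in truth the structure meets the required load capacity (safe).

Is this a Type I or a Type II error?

The null hypothesis here is that the structure meets the required load capacity (safe).
'Closing the structure for repairs' corresponds to rejecting H₀.
H₀ was rejected but H₀ is true — a Type I error (false positive).

Type I error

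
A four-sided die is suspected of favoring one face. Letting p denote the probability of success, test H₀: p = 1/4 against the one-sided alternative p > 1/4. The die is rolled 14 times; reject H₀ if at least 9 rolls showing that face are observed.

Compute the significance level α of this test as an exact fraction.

The Type I error probability is α = P(X ≥ 9) computed under H₀, where X ~ Binomial(14, 1/4).
Adding the binomial terms for j = 9 through 14 with p = 1/4 yields 578257/268435456.

578257/268435456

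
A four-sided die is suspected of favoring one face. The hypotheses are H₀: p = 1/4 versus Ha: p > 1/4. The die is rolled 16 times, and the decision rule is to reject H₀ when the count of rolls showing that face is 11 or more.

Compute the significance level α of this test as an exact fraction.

1225093/4294967296

α = P(reject H₀ | H₀ true) = P(X ≥ 11 | p = 1/4), with X ~ Binomial(16, 1/4).
P(X ≥ 11) = Σ_{j=11}^{16} C(16,j)·(1/4)^j·(3/4)^{16-j} = 1225093/4294967296.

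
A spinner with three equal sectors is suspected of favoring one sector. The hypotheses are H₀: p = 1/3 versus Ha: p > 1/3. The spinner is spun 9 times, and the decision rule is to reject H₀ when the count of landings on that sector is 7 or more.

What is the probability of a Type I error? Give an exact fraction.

The Type I error probability is α = P(Y ≥ 7) computed under H₀, where Y ~ Binomial(9, 1/3).
Summing C(9,j)(1/3)^j(2/3)^{9−j} for j = 7,…,9 gives 163/19683.

163/19683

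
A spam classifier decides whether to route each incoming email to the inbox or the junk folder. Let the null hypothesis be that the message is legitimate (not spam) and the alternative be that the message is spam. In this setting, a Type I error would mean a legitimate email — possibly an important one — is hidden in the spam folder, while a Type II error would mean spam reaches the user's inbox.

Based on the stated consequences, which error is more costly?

Type I error

The Type I consequence (a legitimate email — possibly an important one — is hidden in the spam folder) is more severe than the Type II consequence (spam reaches the user's inbox).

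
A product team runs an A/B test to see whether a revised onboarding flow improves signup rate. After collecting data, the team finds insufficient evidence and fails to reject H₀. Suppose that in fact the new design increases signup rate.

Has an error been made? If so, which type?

Type II error

The conventional null hypothesis here is that the new design has no effect on signup rate.
H₀ was not rejected, but H₀ is actually false.
Failing to reject a false null hypothesis is a Type II error (false negative).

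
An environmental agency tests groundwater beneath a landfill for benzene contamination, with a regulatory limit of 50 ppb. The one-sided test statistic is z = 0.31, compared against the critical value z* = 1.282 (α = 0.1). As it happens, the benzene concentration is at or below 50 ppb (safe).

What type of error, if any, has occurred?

The conventional null hypothesis is that the benzene concentration is at or below 50 ppb (safe).
Since z = 0.31 ≤ z* = 1.282, H₀ is not rejected.
H₀ is true (actually the benzene concentration is at or below 50 ppb (safe)).
The decision matches the true state — no error.

Neither — the decision is correct.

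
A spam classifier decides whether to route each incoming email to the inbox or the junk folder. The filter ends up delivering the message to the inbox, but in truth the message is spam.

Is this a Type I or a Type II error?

Type II error

The null hypothesis here is that the message is legitimate (not spam).
'Delivering the message to the inbox' corresponds to failing to reject H₀.
H₀ was not rejected but H₀ is false — a Type II error (false negative).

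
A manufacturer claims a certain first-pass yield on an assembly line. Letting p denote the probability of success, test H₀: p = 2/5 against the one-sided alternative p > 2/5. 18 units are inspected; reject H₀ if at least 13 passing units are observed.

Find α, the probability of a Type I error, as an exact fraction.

α = P(reject H₀ | H₀ true) = P(S ≥ 13 | p = 2/5), with S ~ Binomial(18, 2/5).
Adding the binomial terms for j = 13 through 18 with p = 2/5 yields 21936406528/3814697265625.

21936406528/3814697265625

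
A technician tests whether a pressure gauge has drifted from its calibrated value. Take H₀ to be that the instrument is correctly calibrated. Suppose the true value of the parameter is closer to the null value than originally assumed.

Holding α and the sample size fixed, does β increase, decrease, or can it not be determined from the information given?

It increases.

A smaller departure from H₀ means the test statistic under Ha is distributed closer to where it would be under H₀; rejection becomes less likely.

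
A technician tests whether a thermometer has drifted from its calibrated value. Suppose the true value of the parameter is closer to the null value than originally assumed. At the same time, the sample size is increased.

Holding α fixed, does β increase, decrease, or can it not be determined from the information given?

The first change alone would make β increase; the second alone would make β decrease. Which effect dominates depends on the magnitudes, which are not given.

Cannot be determined from the information given.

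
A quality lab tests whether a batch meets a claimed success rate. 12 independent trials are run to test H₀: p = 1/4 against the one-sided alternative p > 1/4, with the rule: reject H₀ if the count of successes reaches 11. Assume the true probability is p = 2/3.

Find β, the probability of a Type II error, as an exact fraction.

502769/531441

Under the alternative p = 2/3, S ~ Binomial(12, 2/3); β is the probability the test does not reject, P(S < 11).
Equivalently, β = 1 − P(S ≥ 11) = 502769/531441.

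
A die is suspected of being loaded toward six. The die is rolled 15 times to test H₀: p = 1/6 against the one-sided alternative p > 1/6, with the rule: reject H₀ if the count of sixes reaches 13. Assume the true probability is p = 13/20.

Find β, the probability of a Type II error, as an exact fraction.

β = P(fail to reject H₀ | Ha true) = P(X ≤ 12 | p = 13/20), X ~ Binomial(15, 13/20).
Adding the binomial probabilities P(X=0)+…+P(X=12) at p = 13/20 gives 30745097163070342213/32768000000000000000.

30745097163070342213/32768000000000000000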